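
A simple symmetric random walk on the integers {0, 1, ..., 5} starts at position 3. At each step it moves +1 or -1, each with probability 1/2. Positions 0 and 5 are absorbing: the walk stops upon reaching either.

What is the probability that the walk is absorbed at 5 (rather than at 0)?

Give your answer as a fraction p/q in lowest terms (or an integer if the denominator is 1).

Symmetric walk (p = 1/2): the harmonic-function argument gives P(hit 5 before 0 | start at 3) = a/N.
P = 3/5 = 3/5

Answer: 3/5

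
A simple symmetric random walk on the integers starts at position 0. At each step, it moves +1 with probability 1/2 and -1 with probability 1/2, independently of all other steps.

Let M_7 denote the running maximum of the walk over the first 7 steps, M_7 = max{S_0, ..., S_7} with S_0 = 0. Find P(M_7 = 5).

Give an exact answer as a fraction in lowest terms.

Answer: 7/128

Derivation:
Let M_7 = max(S_0,...,S_7). Use the reflection principle: for j ≥ 1, #{paths with M_7 ≥ j} = #{S_7 ≥ j} + #{S_7 ≥ j+1}.
By reflection, #{M_7 ≥ 5} = #{S_7 ≥ 5} + #{S_7 ≥ 6} = 8 + 1 = 9.
#{M_7 ≥ 6} = #{S_7 ≥ 6} + #{S_7 ≥ 7} = 1 + 1 = 2.
#{M_7 = 5} = 9 - 2 = 7.
P(M_7 = 5) = 7/128 = 7/128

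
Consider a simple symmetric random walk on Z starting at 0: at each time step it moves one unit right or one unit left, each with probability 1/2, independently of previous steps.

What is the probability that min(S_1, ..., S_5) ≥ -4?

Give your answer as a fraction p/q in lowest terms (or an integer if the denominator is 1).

Let f(t,s) = #length-t paths at position s with S_1..S_t all ≥ -4.
f(t,s) = f(t-1,s-1) + f(t-1,s+1) for s ≥ -4; f(t,s) = 0 for s < -4.
t=0: f(0,0)=1
t=1: f(1,-1)=1 f(1,1)=1
t=2: f(2,-2)=1 f(2,0)=2 f(2,2)=1
t=3: f(3,-3)=1 f(3,-1)=3 f(3,1)=3 f(3,3)=1
t=4: f(4,-4)=1 f(4,-2)=4 f(4,0)=6 f(4,2)=4 f(4,4)=1
t=5: f(5,-3)=5 f(5,-1)=10 f(5,1)=10 f(5,3)=5 f(5,5)=1
Σ_s f(5,s) = 31
P = 31/32 = 31/32

Answer: 31/32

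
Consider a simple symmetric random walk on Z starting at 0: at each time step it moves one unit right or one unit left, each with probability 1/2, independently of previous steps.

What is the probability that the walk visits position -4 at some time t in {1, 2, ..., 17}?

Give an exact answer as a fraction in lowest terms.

Count via complement. Let g(t,s) = #length-t paths at position s with S_1..S_t all ≠ -4.
g(t,s) = g(t-1,s-1) + g(t-1,s+1) for s ≠ -4; g(t,-4) = 0.
t=0: g(0,0)=1
t=1: g(1,-1)=1 g(1,1)=1
t=2: g(2,-2)=1 g(2,0)=2 g(2,2)=1
t=3: g(3,-3)=1 g(3,-1)=3 g(3,1)=3 g(3,3)=1
t=4: g(4,-2)=4 g(4,0)=6 g(4,2)=4 g(4,4)=1
t=5: g(5,-3)=4 g(5,-1)=10 g(5,1)=10 g(5,3)=5 g(5,5)=1
t=6: g(6,-2)=14 g(6,0)=20 g(6,2)=15 g(6,4)=6 g(6,6)=1
t=7: g(7,-3)=14 g(7,-1)=34 g(7,1)=35 g(7,3)=21 g(7,5)=7 g(7,7)=1
t=8: g(8,-2)=48 g(8,0)=69 g(8,2)=56 g(8,4)=28 g(8,6)=8 g(8,8)=1
t=9: g(9,-3)=48 g(9,-1)=117 g(9,1)=125 g(9,3)=84 g(9,5)=36 g(9,7)=9 g(9,9)=1
t=10: g(10,-2)=165 g(10,0)=242 g(10,2)=209 g(10,4)=120 g(10,6)=45 g(10,8)=10 g(10,10)=1
t=11: g(11,-3)=165 g(11,-1)=407 g(11,1)=451 g(11,3)=329 g(11,5)=165 g(11,7)=55 g(11,9)=11 g(11,11)=1
t=12: g(12,-2)=572 g(12,0)=858 g(12,2)=780 g(12,4)=494 g(12,6)=220 g(12,8)=66 g(12,10)=12 g(12,12)=1
t=13: g(13,-3)=572 g(13,-1)=1430 g(13,1)=1638 g(13,3)=1274 g(13,5)=714 g(13,7)=286 g(13,9)=78 g(13,11)=13 g(13,13)=1
t=14: g(14,-2)=2002 g(14,0)=3068 g(14,2)=2912 g(14,4)=1988 g(14,6)=1000 g(14,8)=364 g(14,10)=91 g(14,12)=14 g(14,14)=1
t=15: g(15,-3)=2002 g(15,-1)=5070 g(15,1)=5980 g(15,3)=4900 g(15,5)=2988 g(15,7)=1364 g(15,9)=455 g(15,11)=105 g(15,13)=15 g(15,15)=1
t=16: g(16,-2)=7072 g(16,0)=11050 g(16,2)=10880 g(16,4)=7888 g(16,6)=4352 g(16,8)=1819 g(16,10)=560 g(16,12)=120 g(16,14)=16 g(16,16)=1
t=17: g(17,-3)=7072 g(17,-1)=18122 g(17,1)=21930 g(17,3)=18768 g(17,5)=12240 g(17,7)=6171 g(17,9)=2379 g(17,11)=680 g(17,13)=136 g(17,15)=17 g(17,17)=1
Paths never hitting -4: Σ_s g(17,s) = 87516
Paths hitting -4: 2^17 - 87516 = 43556
P = 43556/131072 = 10889/32768

Answer: 10889/32768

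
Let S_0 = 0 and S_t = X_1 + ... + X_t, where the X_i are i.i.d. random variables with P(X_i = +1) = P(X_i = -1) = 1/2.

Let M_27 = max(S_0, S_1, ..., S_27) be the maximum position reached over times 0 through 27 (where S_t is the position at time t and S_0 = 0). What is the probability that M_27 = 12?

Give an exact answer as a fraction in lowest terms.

Let M_27 = max(S_0,...,S_27). Use the reflection principle: for j ≥ 1, #{paths with M_27 ≥ j} = #{S_27 ≥ j} + #{S_27 ≥ j+1}.
By reflection, #{M_27 ≥ 12} = #{S_27 ≥ 12} + #{S_27 ≥ 13} = 1285624 + 1285624 = 2571248.
#{M_27 ≥ 13} = #{S_27 ≥ 13} + #{S_27 ≥ 14} = 1285624 + 397594 = 1683218.
#{M_27 = 12} = 2571248 - 1683218 = 888030.
P(M_27 = 12) = 888030/134217728 = 444015/67108864

Answer: 444015/67108864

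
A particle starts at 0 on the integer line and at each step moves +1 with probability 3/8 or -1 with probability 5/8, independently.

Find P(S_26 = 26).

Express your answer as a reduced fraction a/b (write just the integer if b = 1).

To reach position 26 after 26 steps: need 26 steps of +1 and 0 steps of -1.
Number of such sequences: C(26,26) = 1
Each has probability (3/8)^26 · (5/8)^0 = 2541865828329/302231454903657293676544
P = 1 · 2541865828329/302231454903657293676544 = 2541865828329/302231454903657293676544

Answer: 2541865828329/302231454903657293676544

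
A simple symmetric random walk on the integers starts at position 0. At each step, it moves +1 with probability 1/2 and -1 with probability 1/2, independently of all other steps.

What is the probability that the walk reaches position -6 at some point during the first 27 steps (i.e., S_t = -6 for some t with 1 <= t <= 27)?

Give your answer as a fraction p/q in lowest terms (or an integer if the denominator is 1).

Count via complement. Let g(t,s) = #length-t paths at position s with S_1..S_t all ≠ -6.
g(t,s) = g(t-1,s-1) + g(t-1,s+1) for s ≠ -6; g(t,-6) = 0.
t=0: g(0,0)=1
t=1: g(1,-1)=1 g(1,1)=1
t=2: g(2,-2)=1 g(2,0)=2 g(2,2)=1
t=3: g(3,-3)=1 g(3,-1)=3 g(3,1)=3 g(3,3)=1
t=4: g(4,-4)=1 g(4,-2)=4 g(4,0)=6 g(4,2)=4 g(4,4)=1
t=5: g(5,-5)=1 g(5,-3)=5 g(5,-1)=10 g(5,1)=10 g(5,3)=5 g(5,5)=1
t=6: g(6,-4)=6 g(6,-2)=15 g(6,0)=20 g(6,2)=15 g(6,4)=6 g(6,6)=1
t=7: g(7,-5)=6 g(7,-3)=21 g(7,-1)=35 g(7,1)=35 g(7,3)=21 g(7,5)=7 g(7,7)=1
t=8: g(8,-4)=27 g(8,-2)=56 g(8,0)=70 g(8,2)=56 g(8,4)=28 g(8,6)=8 g(8,8)=1
t=9: g(9,-5)=27 g(9,-3)=83 g(9,-1)=126 g(9,1)=126 g(9,3)=84 g(9,5)=36 g(9,7)=9 g(9,9)=1
t=10: g(10,-4)=110 g(10,-2)=209 g(10,0)=252 g(10,2)=210 g(10,4)=120 g(10,6)=45 g(10,8)=10 g(10,10)=1
t=11: g(11,-5)=110 g(11,-3)=319 g(11,-1)=461 g(11,1)=462 g(11,3)=330 g(11,5)=165 g(11,7)=55 g(11,9)=11 g(11,11)=1
t=12: g(12,-4)=429 g(12,-2)=780 g(12,0)=923 g(12,2)=792 g(12,4)=495 g(12,6)=220 g(12,8)=66 g(12,10)=12 g(12,12)=1
t=13: g(13,-5)=429 g(13,-3)=1209 g(13,-1)=1703 g(13,1)=1715 g(13,3)=1287 g(13,5)=715 g(13,7)=286 g(13,9)=78 g(13,11)=13 g(13,13)=1
t=14: g(14,-4)=1638 g(14,-2)=2912 g(14,0)=3418 g(14,2)=3002 g(14,4)=2002 g(14,6)=1001 g(14,8)=364 g(14,10)=91 g(14,12)=14 g(14,14)=1
t=15: g(15,-5)=1638 g(15,-3)=4550 g(15,-1)=6330 g(15,1)=6420 g(15,3)=5004 g(15,5)=3003 g(15,7)=1365 g(15,9)=455 g(15,11)=105 g(15,13)=15 g(15,15)=1
t=16: g(16,-4)=6188 g(16,-2)=10880 g(16,0)=12750 g(16,2)=11424 g(16,4)=8007 g(16,6)=4368 g(16,8)=1820 g(16,10)=560 g(16,12)=120 g(16,14)=16 g(16,16)=1
t=17: g(17,-5)=6188 g(17,-3)=17068 g(17,-1)=23630 g(17,1)=24174 g(17,3)=19431 g(17,5)=12375 g(17,7)=6188 g(17,9)=2380 g(17,11)=680 g(17,13)=136 g(17,15)=17 g(17,17)=1
t=18: g(18,-4)=23256 g(18,-2)=40698 g(18,0)=47804 g(18,2)=43605 g(18,4)=31806 g(18,6)=18563 g(18,8)=8568 g(18,10)=3060 g(18,12)=816 g(18,14)=153 g(18,16)=18 g(18,18)=1
t=19: g(19,-5)=23256 g(19,-3)=63954 g(19,-1)=88502 g(19,1)=91409 g(19,3)=75411 g(19,5)=50369 g(19,7)=27131 g(19,9)=11628 g(19,11)=3876 g(19,13)=969 g(19,15)=171 g(19,17)=19 g(19,19)=1
t=20: g(20,-4)=87210 g(20,-2)=152456 g(20,0)=179911 g(20,2)=166820 g(20,4)=125780 g(20,6)=77500 g(20,8)=38759 g(20,10)=15504 g(20,12)=4845 g(20,14)=1140 g(20,16)=190 g(20,18)=20 g(20,20)=1
t=21: g(21,-5)=87210 g(21,-3)=239666 g(21,-1)=332367 g(21,1)=346731 g(21,3)=292600 g(21,5)=203280 g(21,7)=116259 g(21,9)=54263 g(21,11)=20349 g(21,13)=5985 g(21,15)=1330 g(21,17)=210 g(21,19)=21 g(21,21)=1
t=22: g(22,-4)=326876 g(22,-2)=572033 g(22,0)=679098 g(22,2)=639331 g(22,4)=495880 g(22,6)=319539 g(22,8)=170522 g(22,10)=74612 g(22,12)=26334 g(22,14)=7315 g(22,16)=1540 g(22,18)=231 g(22,20)=22 g(22,22)=1
t=23: g(23,-5)=326876 g(23,-3)=898909 g(23,-1)=1251131 g(23,1)=1318429 g(23,3)=1135211 g(23,5)=815419 g(23,7)=490061 g(23,9)=245134 g(23,11)=100946 g(23,13)=33649 g(23,15)=8855 g(23,17)=1771 g(23,19)=253 g(23,21)=23 g(23,23)=1
t=24: g(24,-4)=1225785 g(24,-2)=2150040 g(24,0)=2569560 g(24,2)=2453640 g(24,4)=1950630 g(24,6)=1305480 g(24,8)=735195 g(24,10)=346080 g(24,12)=134595 g(24,14)=42504 g(24,16)=10626 g(24,18)=2024 g(24,20)=276 g(24,22)=24 g(24,24)=1
t=25: g(25,-5)=1225785 g(25,-3)=3375825 g(25,-1)=4719600 g(25,1)=5023200 g(25,3)=4404270 g(25,5)=3256110 g(25,7)=2040675 g(25,9)=1081275 g(25,11)=480675 g(25,13)=177099 g(25,15)=53130 g(25,17)=12650 g(25,19)=2300 g(25,21)=300 g(25,23)=25 g(25,25)=1
t=26: g(26,-4)=4601610 g(26,-2)=8095425 g(26,0)=9742800 g(26,2)=9427470 g(26,4)=7660380 g(26,6)=5296785 g(26,8)=3121950 g(26,10)=1561950 g(26,12)=657774 g(26,14)=230229 g(26,16)=65780 g(26,18)=14950 g(26,20)=2600 g(26,22)=325 g(26,24)=26 g(26,26)=1
t=27: g(27,-5)=4601610 g(27,-3)=12697035 g(27,-1)=17838225 g(27,1)=19170270 g(27,3)=17087850 g(27,5)=12957165 g(27,7)=8418735 g(27,9)=4683900 g(27,11)=2219724 g(27,13)=888003 g(27,15)=296009 g(27,17)=80730 g(27,19)=17550 g(27,21)=2925 g(27,23)=351 g(27,25)=27 g(27,27)=1
Paths never hitting -6: Σ_s g(27,s) = 100960110
Paths hitting -6: 2^27 - 100960110 = 33257618
P = 33257618/134217728 = 16628809/67108864

Answer: 16628809/67108864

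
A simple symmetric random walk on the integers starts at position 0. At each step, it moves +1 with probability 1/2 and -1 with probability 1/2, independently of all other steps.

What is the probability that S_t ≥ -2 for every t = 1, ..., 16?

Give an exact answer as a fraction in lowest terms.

Let f(t,s) = #length-t paths at position s with S_1..S_t all ≥ -2.
f(t,s) = f(t-1,s-1) + f(t-1,s+1) for s ≥ -2; f(t,s) = 0 for s < -2.
t=0: f(0,0)=1
t=1: f(1,-1)=1 f(1,1)=1
t=2: f(2,-2)=1 f(2,0)=2 f(2,2)=1
t=3: f(3,-1)=3 f(3,1)=3 f(3,3)=1
t=4: f(4,-2)=3 f(4,0)=6 f(4,2)=4 f(4,4)=1
t=5: f(5,-1)=9 f(5,1)=10 f(5,3)=5 f(5,5)=1
t=6: f(6,-2)=9 f(6,0)=19 f(6,2)=15 f(6,4)=6 f(6,6)=1
t=7: f(7,-1)=28 f(7,1)=34 f(7,3)=21 f(7,5)=7 f(7,7)=1
t=8: f(8,-2)=28 f(8,0)=62 f(8,2)=55 f(8,4)=28 f(8,6)=8 f(8,8)=1
t=9: f(9,-1)=90 f(9,1)=117 f(9,3)=83 f(9,5)=36 f(9,7)=9 f(9,9)=1
t=10: f(10,-2)=90 f(10,0)=207 f(10,2)=200 f(10,4)=119 f(10,6)=45 f(10,8)=10 f(10,10)=1
t=11: f(11,-1)=297 f(11,1)=407 f(11,3)=319 f(11,5)=164 f(11,7)=55 f(11,9)=11 f(11,11)=1
t=12: f(12,-2)=297 f(12,0)=704 f(12,2)=726 f(12,4)=483 f(12,6)=219 f(12,8)=66 f(12,10)=12 f(12,12)=1
t=13: f(13,-1)=1001 f(13,1)=1430 f(13,3)=1209 f(13,5)=702 f(13,7)=285 f(13,9)=78 f(13,11)=13 f(13,13)=1
t=14: f(14,-2)=1001 f(14,0)=2431 f(14,2)=2639 f(14,4)=1911 f(14,6)=987 f(14,8)=363 f(14,10)=91 f(14,12)=14 f(14,14)=1
t=15: f(15,-1)=3432 f(15,1)=5070 f(15,3)=4550 f(15,5)=2898 f(15,7)=1350 f(15,9)=454 f(15,11)=105 f(15,13)=15 f(15,15)=1
t=16: f(16,-2)=3432 f(16,0)=8502 f(16,2)=9620 f(16,4)=7448 f(16,6)=4248 f(16,8)=1804 f(16,10)=559 f(16,12)=120 f(16,14)=16 f(16,16)=1
Σ_s f(16,s) = 35750
P = 35750/65536 = 17875/32768

Answer: 17875/32768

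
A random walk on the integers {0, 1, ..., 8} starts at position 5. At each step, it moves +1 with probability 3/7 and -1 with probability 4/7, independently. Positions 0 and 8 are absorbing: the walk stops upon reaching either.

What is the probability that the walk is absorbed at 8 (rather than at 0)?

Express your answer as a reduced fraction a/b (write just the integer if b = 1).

Biased walk: p = 3/7, q = 4/7, r = q/p = 4/3
Gambler's ruin: P(hit 8 before 0 | start at 5) = (1 - r^a)/(1 - r^N)
r^5 = 1024/243; r^8 = 65536/6561
P = (1 - 1024/243) / (1 - 65536/6561) = -781/243 / -58975/6561 = 21087/58975

Answer: 21087/58975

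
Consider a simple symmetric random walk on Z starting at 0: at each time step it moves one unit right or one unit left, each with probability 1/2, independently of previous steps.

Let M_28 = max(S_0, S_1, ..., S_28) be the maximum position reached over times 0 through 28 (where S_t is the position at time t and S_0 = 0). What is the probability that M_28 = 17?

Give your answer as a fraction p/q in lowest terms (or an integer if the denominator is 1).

Let M_28 = max(S_0,...,S_28). Use the reflection principle: for j ≥ 1, #{paths with M_28 ≥ j} = #{S_28 ≥ j} + #{S_28 ≥ j+1}.
By reflection, #{M_28 ≥ 17} = #{S_28 ≥ 17} + #{S_28 ≥ 18} = 122438 + 122438 = 244876.
#{M_28 ≥ 18} = #{S_28 ≥ 18} + #{S_28 ≥ 19} = 122438 + 24158 = 146596.
#{M_28 = 17} = 244876 - 146596 = 98280.
P(M_28 = 17) = 98280/268435456 = 12285/33554432

Answer: 12285/33554432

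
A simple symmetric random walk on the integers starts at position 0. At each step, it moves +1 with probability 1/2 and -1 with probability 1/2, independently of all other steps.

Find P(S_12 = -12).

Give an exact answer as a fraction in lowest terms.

Answer: 1/4096

Derivation:
To reach position -12 after 12 steps: need 0 steps of +1 and 12 of -1.
Favorable paths: C(12,0) = 1
Total paths: 2^12 = 4096
P = 1/4096 = 1/4096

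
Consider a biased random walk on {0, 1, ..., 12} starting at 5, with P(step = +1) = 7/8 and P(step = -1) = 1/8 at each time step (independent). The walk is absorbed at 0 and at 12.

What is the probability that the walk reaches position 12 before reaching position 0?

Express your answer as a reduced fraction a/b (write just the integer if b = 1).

Biased walk: p = 7/8, q = 1/8, r = q/p = 1/7
Gambler's ruin: P(hit 12 before 0 | start at 5) = (1 - r^a)/(1 - r^N)
r^5 = 1/16807; r^12 = 1/13841287201
P = (1 - 1/16807) / (1 - 1/13841287201) = 16806/16807 / 13841287200/13841287201 = 2306743943/2306881200

Answer: 2306743943/2306881200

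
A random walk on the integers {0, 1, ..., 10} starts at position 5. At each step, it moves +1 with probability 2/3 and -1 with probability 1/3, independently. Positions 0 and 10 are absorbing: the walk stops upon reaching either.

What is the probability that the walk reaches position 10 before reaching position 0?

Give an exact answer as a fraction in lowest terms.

Answer: 32/33

Derivation:
Biased walk: p = 2/3, q = 1/3, r = q/p = 1/2
Gambler's ruin: P(hit 10 before 0 | start at 5) = (1 - r^a)/(1 - r^N)
r^5 = 1/32; r^10 = 1/1024
P = (1 - 1/32) / (1 - 1/1024) = 31/32 / 1023/1024 = 32/33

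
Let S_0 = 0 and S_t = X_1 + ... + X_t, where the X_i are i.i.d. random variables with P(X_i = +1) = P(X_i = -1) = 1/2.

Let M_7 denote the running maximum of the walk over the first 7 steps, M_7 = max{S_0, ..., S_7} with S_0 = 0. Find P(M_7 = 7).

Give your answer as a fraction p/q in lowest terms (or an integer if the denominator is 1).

Let M_7 = max(S_0,...,S_7). Use the reflection principle: for j ≥ 1, #{paths with M_7 ≥ j} = #{S_7 ≥ j} + #{S_7 ≥ j+1}.
By reflection, #{M_7 ≥ 7} = #{S_7 ≥ 7} + #{S_7 ≥ 8} = 1 + 0 = 1.
#{M_7 ≥ 8} = #{S_7 ≥ 8} + #{S_7 ≥ 9} = 0 + 0 = 0.
#{M_7 = 7} = 1 - 0 = 1.
P(M_7 = 7) = 1/128 = 1/128

Answer: 1/128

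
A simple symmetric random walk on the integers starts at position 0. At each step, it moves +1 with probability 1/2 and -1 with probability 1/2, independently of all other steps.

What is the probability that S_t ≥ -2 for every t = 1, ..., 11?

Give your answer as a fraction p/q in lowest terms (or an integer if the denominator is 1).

Let f(t,s) = #length-t paths at position s with S_1..S_t all ≥ -2.
f(t,s) = f(t-1,s-1) + f(t-1,s+1) for s ≥ -2; f(t,s) = 0 for s < -2.
t=0: f(0,0)=1
t=1: f(1,-1)=1 f(1,1)=1
t=2: f(2,-2)=1 f(2,0)=2 f(2,2)=1
t=3: f(3,-1)=3 f(3,1)=3 f(3,3)=1
t=4: f(4,-2)=3 f(4,0)=6 f(4,2)=4 f(4,4)=1
t=5: f(5,-1)=9 f(5,1)=10 f(5,3)=5 f(5,5)=1
t=6: f(6,-2)=9 f(6,0)=19 f(6,2)=15 f(6,4)=6 f(6,6)=1
t=7: f(7,-1)=28 f(7,1)=34 f(7,3)=21 f(7,5)=7 f(7,7)=1
t=8: f(8,-2)=28 f(8,0)=62 f(8,2)=55 f(8,4)=28 f(8,6)=8 f(8,8)=1
t=9: f(9,-1)=90 f(9,1)=117 f(9,3)=83 f(9,5)=36 f(9,7)=9 f(9,9)=1
t=10: f(10,-2)=90 f(10,0)=207 f(10,2)=200 f(10,4)=119 f(10,6)=45 f(10,8)=10 f(10,10)=1
t=11: f(11,-1)=297 f(11,1)=407 f(11,3)=319 f(11,5)=164 f(11,7)=55 f(11,9)=11 f(11,11)=1
Σ_s f(11,s) = 1254
P = 1254/2048 = 627/1024

Answer: 627/1024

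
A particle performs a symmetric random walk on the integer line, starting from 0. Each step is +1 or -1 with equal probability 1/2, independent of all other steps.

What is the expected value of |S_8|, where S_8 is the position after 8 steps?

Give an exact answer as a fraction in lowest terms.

S_8 takes values m ≡ 0 (mod 2) with |m| ≤ 8; P(S_8=m) = C(8,(8+m)/2)/2^8.
Total paths: 2^8 = 256
Distribution: P(S=-8)=1/256, P(S=-6)=8/256, P(S=-4)=28/256, P(S=-2)=56/256, P(S=0)=70/256, P(S=2)=56/256, P(S=4)=28/256, P(S=6)=8/256, P(S=8)=1/256
E[|S_8|] = Σ_m |m|·P(S_8=m) = 560/256 = 35/16

Answer: 35/16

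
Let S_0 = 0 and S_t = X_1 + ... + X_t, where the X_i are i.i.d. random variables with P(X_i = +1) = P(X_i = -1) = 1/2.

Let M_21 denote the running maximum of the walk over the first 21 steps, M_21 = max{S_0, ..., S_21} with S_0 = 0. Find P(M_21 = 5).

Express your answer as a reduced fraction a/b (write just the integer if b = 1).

Answer: 101745/1048576

Derivation:
Let M_21 = max(S_0,...,S_21). Use the reflection principle: for j ≥ 1, #{paths with M_21 ≥ j} = #{S_21 ≥ j} + #{S_21 ≥ j+1}.
By reflection, #{M_21 ≥ 5} = #{S_21 ≥ 5} + #{S_21 ≥ 6} = 401930 + 198440 = 600370.
#{M_21 ≥ 6} = #{S_21 ≥ 6} + #{S_21 ≥ 7} = 198440 + 198440 = 396880.
#{M_21 = 5} = 600370 - 396880 = 203490.
P(M_21 = 5) = 203490/2097152 = 101745/1048576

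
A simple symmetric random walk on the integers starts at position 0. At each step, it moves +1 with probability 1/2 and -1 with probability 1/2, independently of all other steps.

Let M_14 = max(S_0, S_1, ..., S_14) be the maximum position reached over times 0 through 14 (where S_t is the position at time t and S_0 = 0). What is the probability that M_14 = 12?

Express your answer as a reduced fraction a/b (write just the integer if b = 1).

Answer: 7/8192

Derivation:
Let M_14 = max(S_0,...,S_14). Use the reflection principle: for j ≥ 1, #{paths with M_14 ≥ j} = #{S_14 ≥ j} + #{S_14 ≥ j+1}.
By reflection, #{M_14 ≥ 12} = #{S_14 ≥ 12} + #{S_14 ≥ 13} = 15 + 1 = 16.
#{M_14 ≥ 13} = #{S_14 ≥ 13} + #{S_14 ≥ 14} = 1 + 1 = 2.
#{M_14 = 12} = 16 - 2 = 14.
P(M_14 = 12) = 14/16384 = 7/8192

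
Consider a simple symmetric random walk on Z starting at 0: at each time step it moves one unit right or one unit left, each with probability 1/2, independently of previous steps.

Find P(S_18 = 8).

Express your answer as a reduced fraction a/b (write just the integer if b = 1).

To reach position 8 after 18 steps: need 13 steps of +1 and 5 of -1.
Favorable paths: C(18,13) = 8568
Total paths: 2^18 = 262144
P = 8568/262144 = 1071/32768

Answer: 1071/32768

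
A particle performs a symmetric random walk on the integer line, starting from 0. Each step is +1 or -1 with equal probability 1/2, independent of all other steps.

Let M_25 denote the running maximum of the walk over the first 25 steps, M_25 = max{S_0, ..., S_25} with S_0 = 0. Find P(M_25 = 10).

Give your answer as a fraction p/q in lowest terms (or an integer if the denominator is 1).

Let M_25 = max(S_0,...,S_25). Use the reflection principle: for j ≥ 1, #{paths with M_25 ≥ j} = #{S_25 ≥ j} + #{S_25 ≥ j+1}.
By reflection, #{M_25 ≥ 10} = #{S_25 ≥ 10} + #{S_25 ≥ 11} = 726206 + 726206 = 1452412.
#{M_25 ≥ 11} = #{S_25 ≥ 11} + #{S_25 ≥ 12} = 726206 + 245506 = 971712.
#{M_25 = 10} = 1452412 - 971712 = 480700.
P(M_25 = 10) = 480700/33554432 = 120175/8388608

Answer: 120175/8388608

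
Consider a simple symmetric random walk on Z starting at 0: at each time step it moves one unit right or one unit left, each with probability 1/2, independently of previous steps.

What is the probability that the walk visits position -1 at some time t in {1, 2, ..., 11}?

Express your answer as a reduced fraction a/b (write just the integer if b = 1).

Answer: 793/1024

Derivation:
Count via complement. Let g(t,s) = #length-t paths at position s with S_1..S_t all ≠ -1.
g(t,s) = g(t-1,s-1) + g(t-1,s+1) for s ≠ -1; g(t,-1) = 0.
t=0: g(0,0)=1
t=1: g(1,1)=1
t=2: g(2,0)=1 g(2,2)=1
t=3: g(3,1)=2 g(3,3)=1
t=4: g(4,0)=2 g(4,2)=3 g(4,4)=1
t=5: g(5,1)=5 g(5,3)=4 g(5,5)=1
t=6: g(6,0)=5 g(6,2)=9 g(6,4)=5 g(6,6)=1
t=7: g(7,1)=14 g(7,3)=14 g(7,5)=6 g(7,7)=1
t=8: g(8,0)=14 g(8,2)=28 g(8,4)=20 g(8,6)=7 g(8,8)=1
t=9: g(9,1)=42 g(9,3)=48 g(9,5)=27 g(9,7)=8 g(9,9)=1
t=10: g(10,0)=42 g(10,2)=90 g(10,4)=75 g(10,6)=35 g(10,8)=9 g(10,10)=1
t=11: g(11,1)=132 g(11,3)=165 g(11,5)=110 g(11,7)=44 g(11,9)=10 g(11,11)=1
Paths never hitting -1: Σ_s g(11,s) = 462
Paths hitting -1: 2^11 - 462 = 1586
P = 1586/2048 = 793/1024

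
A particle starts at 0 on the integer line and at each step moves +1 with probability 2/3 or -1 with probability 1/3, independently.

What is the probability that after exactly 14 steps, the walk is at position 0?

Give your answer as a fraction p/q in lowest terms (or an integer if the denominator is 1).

To be at 0 after 14 steps: need exactly 7 steps of +1 and 7 of -1.
Number of such sequences: C(14,7) = 3432
Each has probability (2/3)^7 · (1/3)^7 = 128/4782969
P = 3432 · 128/4782969 = 146432/1594323

Answer: 146432/1594323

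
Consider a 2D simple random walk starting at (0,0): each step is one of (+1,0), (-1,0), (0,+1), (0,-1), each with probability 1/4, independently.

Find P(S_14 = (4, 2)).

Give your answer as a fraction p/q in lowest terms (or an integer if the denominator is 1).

Answer: 3006003/268435456

Derivation:
Let h be the number of horizontal steps (so 14-h are vertical). To end at (4,2) need (h+4)/2 right-steps and ((14-h)+2)/2 up-steps.
Sum over h with 4 ≤ h ≤ 12, h ≡ 0 (mod 2), 14-h ≡ 0 (mod 2):
h=4: C(14,4)·C(4,4)·C(10,6) = 1001·1·210 = 210210
h=6: C(14,6)·C(6,5)·C(8,5) = 3003·6·56 = 1009008
h=8: C(14,8)·C(8,6)·C(6,4) = 3003·28·15 = 1261260
h=10: C(14,10)·C(10,7)·C(4,3) = 1001·120·4 = 480480
h=12: C(14,12)·C(12,8)·C(2,2) = 91·495·1 = 45045
Total favorable: 3006003
Total paths: 4^14 = 268435456
P = 3006003/268435456 = 3006003/268435456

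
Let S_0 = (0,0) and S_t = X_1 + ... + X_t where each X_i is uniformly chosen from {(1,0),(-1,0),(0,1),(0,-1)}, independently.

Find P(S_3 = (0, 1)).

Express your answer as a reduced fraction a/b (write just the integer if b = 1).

Let h be the number of horizontal steps (so 3-h are vertical). To end at (0,1) need (h+0)/2 right-steps and ((3-h)+1)/2 up-steps.
Sum over h with 0 ≤ h ≤ 2, h ≡ 0 (mod 2), 3-h ≡ 1 (mod 2):
h=0: C(3,0)·C(0,0)·C(3,2) = 1·1·3 = 3
h=2: C(3,2)·C(2,1)·C(1,1) = 3·2·1 = 6
Total favorable: 9
Total paths: 4^3 = 64
P = 9/64 = 9/64

Answer: 9/64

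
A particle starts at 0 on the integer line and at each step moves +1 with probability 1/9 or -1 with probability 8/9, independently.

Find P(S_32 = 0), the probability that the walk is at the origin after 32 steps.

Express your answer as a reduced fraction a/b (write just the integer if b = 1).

To be at 0 after 32 steps: need exactly 16 steps of +1 and 16 of -1.
Number of such sequences: C(32,16) = 601080390
Each has probability (1/9)^16 · (8/9)^16 = 281474976710656/3433683820292512484657849089281
P = 601080390 · 281474976710656/3433683820292512484657849089281 = 18798787641831336181760/381520424476945831628649898809

Answer: 18798787641831336181760/381520424476945831628649898809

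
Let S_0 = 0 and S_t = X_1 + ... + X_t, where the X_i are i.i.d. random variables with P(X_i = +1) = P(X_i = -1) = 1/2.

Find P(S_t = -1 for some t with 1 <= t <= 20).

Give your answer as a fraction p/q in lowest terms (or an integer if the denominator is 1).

Count via complement. Let g(t,s) = #length-t paths at position s with S_1..S_t all ≠ -1.
g(t,s) = g(t-1,s-1) + g(t-1,s+1) for s ≠ -1; g(t,-1) = 0.
t=0: g(0,0)=1
t=1: g(1,1)=1
t=2: g(2,0)=1 g(2,2)=1
t=3: g(3,1)=2 g(3,3)=1
t=4: g(4,0)=2 g(4,2)=3 g(4,4)=1
t=5: g(5,1)=5 g(5,3)=4 g(5,5)=1
t=6: g(6,0)=5 g(6,2)=9 g(6,4)=5 g(6,6)=1
t=7: g(7,1)=14 g(7,3)=14 g(7,5)=6 g(7,7)=1
t=8: g(8,0)=14 g(8,2)=28 g(8,4)=20 g(8,6)=7 g(8,8)=1
t=9: g(9,1)=42 g(9,3)=48 g(9,5)=27 g(9,7)=8 g(9,9)=1
t=10: g(10,0)=42 g(10,2)=90 g(10,4)=75 g(10,6)=35 g(10,8)=9 g(10,10)=1
t=11: g(11,1)=132 g(11,3)=165 g(11,5)=110 g(11,7)=44 g(11,9)=10 g(11,11)=1
t=12: g(12,0)=132 g(12,2)=297 g(12,4)=275 g(12,6)=154 g(12,8)=54 g(12,10)=11 g(12,12)=1
t=13: g(13,1)=429 g(13,3)=572 g(13,5)=429 g(13,7)=208 g(13,9)=65 g(13,11)=12 g(13,13)=1
t=14: g(14,0)=429 g(14,2)=1001 g(14,4)=1001 g(14,6)=637 g(14,8)=273 g(14,10)=77 g(14,12)=13 g(14,14)=1
t=15: g(15,1)=1430 g(15,3)=2002 g(15,5)=1638 g(15,7)=910 g(15,9)=350 g(15,11)=90 g(15,13)=14 g(15,15)=1
t=16: g(16,0)=1430 g(16,2)=3432 g(16,4)=3640 g(16,6)=2548 g(16,8)=1260 g(16,10)=440 g(16,12)=104 g(16,14)=15 g(16,16)=1
t=17: g(17,1)=4862 g(17,3)=7072 g(17,5)=6188 g(17,7)=3808 g(17,9)=1700 g(17,11)=544 g(17,13)=119 g(17,15)=16 g(17,17)=1
t=18: g(18,0)=4862 g(18,2)=11934 g(18,4)=13260 g(18,6)=9996 g(18,8)=5508 g(18,10)=2244 g(18,12)=663 g(18,14)=135 g(18,16)=17 g(18,18)=1
t=19: g(19,1)=16796 g(19,3)=25194 g(19,5)=23256 g(19,7)=15504 g(19,9)=7752 g(19,11)=2907 g(19,13)=798 g(19,15)=152 g(19,17)=18 g(19,19)=1
t=20: g(20,0)=16796 g(20,2)=41990 g(20,4)=48450 g(20,6)=38760 g(20,8)=23256 g(20,10)=10659 g(20,12)=3705 g(20,14)=950 g(20,16)=170 g(20,18)=19 g(20,20)=1
Paths never hitting -1: Σ_s g(20,s) = 184756
Paths hitting -1: 2^20 - 184756 = 863820
P = 863820/1048576 = 215955/262144

Answer: 215955/262144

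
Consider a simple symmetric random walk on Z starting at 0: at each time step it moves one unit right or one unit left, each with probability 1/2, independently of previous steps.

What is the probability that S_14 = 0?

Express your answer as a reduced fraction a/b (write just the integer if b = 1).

Answer: 429/2048

Derivation:
To return to 0 after 14 steps: need exactly 7 steps of +1 and 7 of -1.
Favorable paths: C(14,7) = 3432
Total paths: 2^14 = 16384
P = 3432/16384 = 429/2048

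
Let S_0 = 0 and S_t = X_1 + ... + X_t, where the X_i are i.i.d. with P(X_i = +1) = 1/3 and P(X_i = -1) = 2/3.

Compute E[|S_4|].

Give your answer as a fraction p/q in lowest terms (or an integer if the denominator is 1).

S_4 takes values m ≡ 0 (mod 2) with |m| ≤ 4; P(S_4=m) = C(4,(4+m)/2) · (1/3)^((4+m)/2) · (2/3)^((4-m)/2).
Distribution: P(S=-4)=16/81, P(S=-2)=32/81, P(S=0)=8/27, P(S=2)=8/81, P(S=4)=1/81
E[|S_4|] = Σ_m |m|·P(S_4=m) = 148/81

Answer: 148/81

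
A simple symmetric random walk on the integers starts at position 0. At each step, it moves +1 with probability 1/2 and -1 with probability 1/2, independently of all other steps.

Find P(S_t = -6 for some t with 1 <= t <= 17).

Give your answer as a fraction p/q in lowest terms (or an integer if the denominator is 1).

Answer: 4701/32768

Derivation:
Count via complement. Let g(t,s) = #length-t paths at position s with S_1..S_t all ≠ -6.
g(t,s) = g(t-1,s-1) + g(t-1,s+1) for s ≠ -6; g(t,-6) = 0.
t=0: g(0,0)=1
t=1: g(1,-1)=1 g(1,1)=1
t=2: g(2,-2)=1 g(2,0)=2 g(2,2)=1
t=3: g(3,-3)=1 g(3,-1)=3 g(3,1)=3 g(3,3)=1
t=4: g(4,-4)=1 g(4,-2)=4 g(4,0)=6 g(4,2)=4 g(4,4)=1
t=5: g(5,-5)=1 g(5,-3)=5 g(5,-1)=10 g(5,1)=10 g(5,3)=5 g(5,5)=1
t=6: g(6,-4)=6 g(6,-2)=15 g(6,0)=20 g(6,2)=15 g(6,4)=6 g(6,6)=1
t=7: g(7,-5)=6 g(7,-3)=21 g(7,-1)=35 g(7,1)=35 g(7,3)=21 g(7,5)=7 g(7,7)=1
t=8: g(8,-4)=27 g(8,-2)=56 g(8,0)=70 g(8,2)=56 g(8,4)=28 g(8,6)=8 g(8,8)=1
t=9: g(9,-5)=27 g(9,-3)=83 g(9,-1)=126 g(9,1)=126 g(9,3)=84 g(9,5)=36 g(9,7)=9 g(9,9)=1
t=10: g(10,-4)=110 g(10,-2)=209 g(10,0)=252 g(10,2)=210 g(10,4)=120 g(10,6)=45 g(10,8)=10 g(10,10)=1
t=11: g(11,-5)=110 g(11,-3)=319 g(11,-1)=461 g(11,1)=462 g(11,3)=330 g(11,5)=165 g(11,7)=55 g(11,9)=11 g(11,11)=1
t=12: g(12,-4)=429 g(12,-2)=780 g(12,0)=923 g(12,2)=792 g(12,4)=495 g(12,6)=220 g(12,8)=66 g(12,10)=12 g(12,12)=1
t=13: g(13,-5)=429 g(13,-3)=1209 g(13,-1)=1703 g(13,1)=1715 g(13,3)=1287 g(13,5)=715 g(13,7)=286 g(13,9)=78 g(13,11)=13 g(13,13)=1
t=14: g(14,-4)=1638 g(14,-2)=2912 g(14,0)=3418 g(14,2)=3002 g(14,4)=2002 g(14,6)=1001 g(14,8)=364 g(14,10)=91 g(14,12)=14 g(14,14)=1
t=15: g(15,-5)=1638 g(15,-3)=4550 g(15,-1)=6330 g(15,1)=6420 g(15,3)=5004 g(15,5)=3003 g(15,7)=1365 g(15,9)=455 g(15,11)=105 g(15,13)=15 g(15,15)=1
t=16: g(16,-4)=6188 g(16,-2)=10880 g(16,0)=12750 g(16,2)=11424 g(16,4)=8007 g(16,6)=4368 g(16,8)=1820 g(16,10)=560 g(16,12)=120 g(16,14)=16 g(16,16)=1
t=17: g(17,-5)=6188 g(17,-3)=17068 g(17,-1)=23630 g(17,1)=24174 g(17,3)=19431 g(17,5)=12375 g(17,7)=6188 g(17,9)=2380 g(17,11)=680 g(17,13)=136 g(17,15)=17 g(17,17)=1
Paths never hitting -6: Σ_s g(17,s) = 112268
Paths hitting -6: 2^17 - 112268 = 18804
P = 18804/131072 = 4701/32768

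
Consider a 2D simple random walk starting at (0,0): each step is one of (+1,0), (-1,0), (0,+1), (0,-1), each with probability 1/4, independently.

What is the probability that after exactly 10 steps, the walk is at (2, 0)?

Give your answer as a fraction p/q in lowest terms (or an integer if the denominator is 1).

Answer: 11025/262144

Derivation:
Let h be the number of horizontal steps (so 10-h are vertical). To end at (2,0) need (h+2)/2 right-steps and ((10-h)+0)/2 up-steps.
Sum over h with 2 ≤ h ≤ 10, h ≡ 0 (mod 2), 10-h ≡ 0 (mod 2):
h=2: C(10,2)·C(2,2)·C(8,4) = 45·1·70 = 3150
h=4: C(10,4)·C(4,3)·C(6,3) = 210·4·20 = 16800
h=6: C(10,6)·C(6,4)·C(4,2) = 210·15·6 = 18900
h=8: C(10,8)·C(8,5)·C(2,1) = 45·56·2 = 5040
h=10: C(10,10)·C(10,6)·C(0,0) = 1·210·1 = 210
Total favorable: 44100
Total paths: 4^10 = 1048576
P = 44100/1048576 = 11025/262144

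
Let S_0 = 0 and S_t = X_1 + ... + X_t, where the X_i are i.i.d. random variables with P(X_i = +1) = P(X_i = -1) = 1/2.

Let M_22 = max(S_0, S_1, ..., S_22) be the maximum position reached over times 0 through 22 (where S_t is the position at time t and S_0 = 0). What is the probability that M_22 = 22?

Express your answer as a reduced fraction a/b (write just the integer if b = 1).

Answer: 1/4194304

Derivation:
Let M_22 = max(S_0,...,S_22). Use the reflection principle: for j ≥ 1, #{paths with M_22 ≥ j} = #{S_22 ≥ j} + #{S_22 ≥ j+1}.
By reflection, #{M_22 ≥ 22} = #{S_22 ≥ 22} + #{S_22 ≥ 23} = 1 + 0 = 1.
#{M_22 ≥ 23} = #{S_22 ≥ 23} + #{S_22 ≥ 24} = 0 + 0 = 0.
#{M_22 = 22} = 1 - 0 = 1.
P(M_22 = 22) = 1/4194304 = 1/4194304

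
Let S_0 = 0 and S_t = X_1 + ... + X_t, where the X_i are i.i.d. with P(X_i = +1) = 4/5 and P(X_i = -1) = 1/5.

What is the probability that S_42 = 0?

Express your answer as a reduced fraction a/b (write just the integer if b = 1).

Answer: 473456633351019379556352/45474735088646411895751953125

Derivation:
To be at 0 after 42 steps: need exactly 21 steps of +1 and 21 of -1.
Number of such sequences: C(42,21) = 538257874440
Each has probability (4/5)^21 · (1/5)^21 = 4398046511104/227373675443232059478759765625
P = 538257874440 · 4398046511104/227373675443232059478759765625 = 473456633351019379556352/45474735088646411895751953125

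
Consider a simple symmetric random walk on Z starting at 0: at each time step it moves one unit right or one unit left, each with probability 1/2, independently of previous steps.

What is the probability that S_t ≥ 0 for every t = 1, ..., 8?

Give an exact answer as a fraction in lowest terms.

Answer: 35/128

Derivation:
Let f(t,s) = #length-t paths at position s with S_1..S_t all ≥ 0.
f(t,s) = f(t-1,s-1) + f(t-1,s+1) for s ≥ 0; f(t,s) = 0 for s < 0.
t=0: f(0,0)=1
t=1: f(1,1)=1
t=2: f(2,0)=1 f(2,2)=1
t=3: f(3,1)=2 f(3,3)=1
t=4: f(4,0)=2 f(4,2)=3 f(4,4)=1
t=5: f(5,1)=5 f(5,3)=4 f(5,5)=1
t=6: f(6,0)=5 f(6,2)=9 f(6,4)=5 f(6,6)=1
t=7: f(7,1)=14 f(7,3)=14 f(7,5)=6 f(7,7)=1
t=8: f(8,0)=14 f(8,2)=28 f(8,4)=20 f(8,6)=7 f(8,8)=1
Σ_s f(8,s) = 70
P = 70/256 = 35/128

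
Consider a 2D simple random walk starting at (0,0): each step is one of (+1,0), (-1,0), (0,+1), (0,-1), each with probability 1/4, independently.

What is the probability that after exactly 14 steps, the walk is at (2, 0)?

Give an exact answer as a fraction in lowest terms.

Let h be the number of horizontal steps (so 14-h are vertical). To end at (2,0) need (h+2)/2 right-steps and ((14-h)+0)/2 up-steps.
Sum over h with 2 ≤ h ≤ 14, h ≡ 0 (mod 2), 14-h ≡ 0 (mod 2):
h=2: C(14,2)·C(2,2)·C(12,6) = 91·1·924 = 84084
h=4: C(14,4)·C(4,3)·C(10,5) = 1001·4·252 = 1009008
h=6: C(14,6)·C(6,4)·C(8,4) = 3003·15·70 = 3153150
h=8: C(14,8)·C(8,5)·C(6,3) = 3003·56·20 = 3363360
h=10: C(14,10)·C(10,6)·C(4,2) = 1001·210·6 = 1261260
h=12: C(14,12)·C(12,7)·C(2,1) = 91·792·2 = 144144
h=14: C(14,14)·C(14,8)·C(0,0) = 1·3003·1 = 3003
Total favorable: 9018009
Total paths: 4^14 = 268435456
P = 9018009/268435456 = 9018009/268435456

Answer: 9018009/268435456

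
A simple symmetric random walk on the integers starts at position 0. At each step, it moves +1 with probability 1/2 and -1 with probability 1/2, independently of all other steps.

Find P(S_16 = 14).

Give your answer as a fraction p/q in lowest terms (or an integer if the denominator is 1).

Answer: 1/4096

Derivation:
To reach position 14 after 16 steps: need 15 steps of +1 and 1 of -1.
Favorable paths: C(16,15) = 16
Total paths: 2^16 = 65536
P = 16/65536 = 1/4096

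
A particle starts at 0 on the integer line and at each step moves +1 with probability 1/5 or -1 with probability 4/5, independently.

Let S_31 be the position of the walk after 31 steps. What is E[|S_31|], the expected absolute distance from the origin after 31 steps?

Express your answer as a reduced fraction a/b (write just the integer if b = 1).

S_31 takes values m ≡ 1 (mod 2) with |m| ≤ 31; P(S_31=m) = C(31,(31+m)/2) · (1/5)^((31+m)/2) · (4/5)^((31-m)/2).
Distribution: P(S=-31)=4611686018427387904/4656612873077392578125, P(S=-29)=35740566642812256256/4656612873077392578125, P(S=-27)=26805424982109192192/931322574615478515625, P(S=-25)=64779777040097214464/931322574615478515625, P(S=-23)=113364609820170125312/931322574615478515625, P(S=-21)=765211116286148345856/4656612873077392578125, P(S=-19)=828978709309994041344/4656612873077392578125, P(S=-17)=29606382475356930048/186264514923095703125, P(S=-15)=22204786856517697536/186264514923095703125, P(S=-13)=14186391602775195648/186264514923095703125, P(S=-11)=39012576907631788032/931322574615478515625, P(S=-9)=18619638978642444288/931322574615478515625, P(S=-7)=1551636581553537024/186264514923095703125, P(S=-5)=566944135567638528/186264514923095703125, P(S=-3)=182232043575312384/186264514923095703125, P(S=-1)=258162061731692544/931322574615478515625, P(S=1)=64540515432923136/931322574615478515625, P(S=3)=2847375680864256/186264514923095703125, P(S=5)=553656382390272/186264514923095703125, P(S=7)=94704381198336/186264514923095703125, P(S=9)=71028285898752/931322574615478515625, P(S=11)=9301323153408/931322574615478515625, P(S=13)=211393708032/186264514923095703125, P(S=15)=20679819264/186264514923095703125, P(S=17)=1723318272/186264514923095703125, P(S=19)=3015806976/4656612873077392578125, P(S=21)=173988864/4656612873077392578125, P(S=23)=1611008/931322574615478515625, P(S=25)=57536/931322574615478515625, P(S=27)=1488/931322574615478515625, P(S=29)=124/4656612873077392578125, P(S=31)=1/4656612873077392578125
E[|S_31|] = Σ_m |m|·P(S_31=m) = 3464570043262765771731/186264514923095703125

Answer: 3464570043262765771731/186264514923095703125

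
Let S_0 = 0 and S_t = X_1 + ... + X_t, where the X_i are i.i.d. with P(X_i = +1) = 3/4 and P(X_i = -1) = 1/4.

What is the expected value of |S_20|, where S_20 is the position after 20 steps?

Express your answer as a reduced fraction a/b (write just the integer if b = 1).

S_20 takes values m ≡ 0 (mod 2) with |m| ≤ 20; P(S_20=m) = C(20,(20+m)/2) · (3/4)^((20+m)/2) · (1/4)^((20-m)/2).
Distribution: P(S=-20)=1/1099511627776, P(S=-18)=15/274877906944, P(S=-16)=855/549755813888, P(S=-14)=7695/274877906944, P(S=-12)=392445/1099511627776, P(S=-10)=235467/68719476736, P(S=-8)=3532005/137438953472, P(S=-6)=10596015/68719476736, P(S=-4)=413244585/549755813888, P(S=-2)=413244585/137438953472, P(S=0)=2727414261/274877906944, P(S=2)=3719201265/137438953472, P(S=4)=33472811385/549755813888, P(S=6)=7724494935/68719476736, P(S=8)=23173484805/137438953472, P(S=10)=13904090883/68719476736, P(S=12)=208561363245/1099511627776, P(S=14)=36804946455/274877906944, P(S=16)=36804946455/549755813888, P(S=18)=5811307335/274877906944, P(S=20)=3486784401/1099511627776
E[|S_20|] = Σ_m |m|·P(S_20=m) = 688595264765/68719476736

Answer: 688595264765/68719476736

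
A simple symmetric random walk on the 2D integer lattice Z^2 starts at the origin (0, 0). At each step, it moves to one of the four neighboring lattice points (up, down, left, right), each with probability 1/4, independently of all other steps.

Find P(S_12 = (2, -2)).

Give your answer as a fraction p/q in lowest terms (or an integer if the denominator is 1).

Answer: 114345/4194304

Derivation:
Let h be the number of horizontal steps (so 12-h are vertical). To end at (2,-2) need (h+2)/2 right-steps and ((12-h)-2)/2 up-steps.
Sum over h with 2 ≤ h ≤ 10, h ≡ 0 (mod 2), 12-h ≡ 0 (mod 2):
h=2: C(12,2)·C(2,2)·C(10,4) = 66·1·210 = 13860
h=4: C(12,4)·C(4,3)·C(8,3) = 495·4·56 = 110880
h=6: C(12,6)·C(6,4)·C(6,2) = 924·15·15 = 207900
h=8: C(12,8)·C(8,5)·C(4,1) = 495·56·4 = 110880
h=10: C(12,10)·C(10,6)·C(2,0) = 66·210·1 = 13860
Total favorable: 457380
Total paths: 4^12 = 16777216
P = 457380/16777216 = 114345/4194304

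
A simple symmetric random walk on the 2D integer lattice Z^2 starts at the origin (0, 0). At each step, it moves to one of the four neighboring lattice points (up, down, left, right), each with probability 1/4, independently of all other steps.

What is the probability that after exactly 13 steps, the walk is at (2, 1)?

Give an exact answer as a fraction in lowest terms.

Answer: 552123/16777216

Derivation:
Let h be the number of horizontal steps (so 13-h are vertical). To end at (2,1) need (h+2)/2 right-steps and ((13-h)+1)/2 up-steps.
Sum over h with 2 ≤ h ≤ 12, h ≡ 0 (mod 2), 13-h ≡ 1 (mod 2):
h=2: C(13,2)·C(2,2)·C(11,6) = 78·1·462 = 36036
h=4: C(13,4)·C(4,3)·C(9,5) = 715·4·126 = 360360
h=6: C(13,6)·C(6,4)·C(7,4) = 1716·15·35 = 900900
h=8: C(13,8)·C(8,5)·C(5,3) = 1287·56·10 = 720720
h=10: C(13,10)·C(10,6)·C(3,2) = 286·210·3 = 180180
h=12: C(13,12)·C(12,7)·C(1,1) = 13·792·1 = 10296
Total favorable: 2208492
Total paths: 4^13 = 67108864
P = 2208492/67108864 = 552123/16777216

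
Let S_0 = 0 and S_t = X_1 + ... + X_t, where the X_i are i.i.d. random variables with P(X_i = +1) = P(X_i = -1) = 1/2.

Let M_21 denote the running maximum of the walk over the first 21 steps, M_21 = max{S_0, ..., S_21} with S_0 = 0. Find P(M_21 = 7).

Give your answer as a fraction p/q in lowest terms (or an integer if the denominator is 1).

Let M_21 = max(S_0,...,S_21). Use the reflection principle: for j ≥ 1, #{paths with M_21 ≥ j} = #{S_21 ≥ j} + #{S_21 ≥ j+1}.
By reflection, #{M_21 ≥ 7} = #{S_21 ≥ 7} + #{S_21 ≥ 8} = 198440 + 82160 = 280600.
#{M_21 ≥ 8} = #{S_21 ≥ 8} + #{S_21 ≥ 9} = 82160 + 82160 = 164320.
#{M_21 = 7} = 280600 - 164320 = 116280.
P(M_21 = 7) = 116280/2097152 = 14535/262144

Answer: 14535/262144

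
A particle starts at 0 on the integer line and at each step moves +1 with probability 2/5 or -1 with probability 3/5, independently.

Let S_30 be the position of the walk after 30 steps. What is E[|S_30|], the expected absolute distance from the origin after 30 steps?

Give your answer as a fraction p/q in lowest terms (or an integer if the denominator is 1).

S_30 takes values m ≡ 0 (mod 2) with |m| ≤ 30; P(S_30=m) = C(30,(30+m)/2) · (2/5)^((30+m)/2) · (3/5)^((30-m)/2).
Distribution: P(S=-30)=205891132094649/931322574615478515625, P(S=-28)=823564528378596/186264514923095703125, P(S=-26)=7961123774326428/186264514923095703125, P(S=-24)=49535881262475552/186264514923095703125, P(S=-22)=222911465681139984/186264514923095703125, P(S=-20)=3863798738473093056/931322574615478515625, P(S=-18)=429310970941454784/37252902984619140625, P(S=-16)=981282219294753792/37252902984619140625, P(S=-14)=1880790920314944768/37252902984619140625, P(S=-12)=3064992610883613696/37252902984619140625, P(S=-10)=21454948276185295872/186264514923095703125, P(S=-8)=5201199582105526272/37252902984619140625, P(S=-6)=5490155114444722176/37252902984619140625, P(S=-4)=5067835490256666624/37252902984619140625, P(S=-2)=4102533492112539648/37252902984619140625, P(S=0)=14586785749733474304/186264514923095703125, P(S=2)=1823348218716684288/37252902984619140625, P(S=4)=1001053924001316864/37252902984619140625, P(S=6)=481988926371004416/37252902984619140625, P(S=8)=202942705840422912/37252902984619140625, P(S=10)=372061627374108672/186264514923095703125, P(S=12)=23622960468197376/37252902984619140625, P(S=14)=6442625582235648/37252902984619140625, P(S=16)=1493942163996672/37252902984619140625, P(S=18)=290488754110464/37252902984619140625, P(S=20)=1161955016441856/931322574615478515625, P(S=22)=29793718370304/186264514923095703125, P(S=24)=2942589468672/186264514923095703125, P(S=26)=210184962048/186264514923095703125, P(S=28)=9663676416/186264514923095703125, P(S=30)=1073741824/931322574615478515625
E[|S_30|] = Σ_m |m|·P(S_30=m) = 250146199264263201894/37252902984619140625

Answer: 250146199264263201894/37252902984619140625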